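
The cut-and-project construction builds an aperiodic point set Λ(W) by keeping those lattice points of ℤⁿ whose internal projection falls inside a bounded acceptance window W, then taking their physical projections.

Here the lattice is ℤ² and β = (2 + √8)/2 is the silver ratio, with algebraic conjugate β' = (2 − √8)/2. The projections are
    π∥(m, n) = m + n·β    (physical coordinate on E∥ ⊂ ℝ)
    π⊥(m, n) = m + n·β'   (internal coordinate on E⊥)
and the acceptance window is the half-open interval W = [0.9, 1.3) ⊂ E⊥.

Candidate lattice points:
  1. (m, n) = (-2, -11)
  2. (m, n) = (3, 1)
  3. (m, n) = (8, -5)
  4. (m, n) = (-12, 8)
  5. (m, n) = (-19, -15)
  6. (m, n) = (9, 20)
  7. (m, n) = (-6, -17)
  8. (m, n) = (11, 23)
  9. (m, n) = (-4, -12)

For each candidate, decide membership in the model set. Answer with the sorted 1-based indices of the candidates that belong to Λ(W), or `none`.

β' = (2−√8)/2 ≈ -0.41421.
#1 (-2,-11): internal coord -2 + (-11)·β' = +2.55635; +2.55635 ∉ [0.9, 1.3) → out
#2 (3,1): internal coord 3 + (1)·β' = +2.58579; +2.58579 ∉ [0.9, 1.3) → out
#3 (8,-5): internal coord 8 + (-5)·β' = +10.07107; +10.07107 ∉ [0.9, 1.3) → out
#4 (-12,8): internal coord -12 + (8)·β' = -15.31371; -15.31371 ∉ [0.9, 1.3) → out
#5 (-19,-15): internal coord -19 + (-15)·β' = -12.78680; -12.78680 ∉ [0.9, 1.3) → out
#6 (9,20): internal coord 9 + (20)·β' = +0.71573; +0.71573 ∉ [0.9, 1.3) → out
#7 (-6,-17): internal coord -6 + (-17)·β' = +1.04163; +1.04163 ∈ [0.9, 1.3) → IN Λ
#8 (11,23): internal coord 11 + (23)·β' = +1.47309; +1.47309 ∉ [0.9, 1.3) → out
#9 (-4,-12): internal coord -4 + (-12)·β' = +0.97056; +0.97056 ∈ [0.9, 1.3) → IN Λ

7, 9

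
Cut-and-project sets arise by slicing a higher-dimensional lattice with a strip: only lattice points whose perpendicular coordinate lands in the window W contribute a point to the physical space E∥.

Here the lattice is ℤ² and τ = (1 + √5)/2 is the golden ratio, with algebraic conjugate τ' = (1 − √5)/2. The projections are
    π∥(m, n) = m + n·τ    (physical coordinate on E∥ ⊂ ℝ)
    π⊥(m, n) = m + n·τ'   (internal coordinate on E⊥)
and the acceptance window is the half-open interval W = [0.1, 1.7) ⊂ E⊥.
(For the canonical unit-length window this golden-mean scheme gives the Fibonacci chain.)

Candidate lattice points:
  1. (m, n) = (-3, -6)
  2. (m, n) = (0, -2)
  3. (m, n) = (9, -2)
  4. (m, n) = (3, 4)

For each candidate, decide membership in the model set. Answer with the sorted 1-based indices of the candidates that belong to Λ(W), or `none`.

Numerically τ ≈ 1.61803 and τ' = −1/τ ≈ -0.61803.
[1] lift (-3,-6): star map gives 0.70820; window check 0.1 ≤ 0.70820 < 1.7 is true → IN Λ
[2] lift (0,-2): star map gives 1.23607; window check 0.1 ≤ 1.23607 < 1.7 is true → IN Λ
[3] lift (9,-2): star map gives 10.23607; window check 0.1 ≤ 10.23607 < 1.7 is false → out
[4] lift (3,4): star map gives 0.52786; window check 0.1 ≤ 0.52786 < 1.7 is true → IN Λ

1, 2, 4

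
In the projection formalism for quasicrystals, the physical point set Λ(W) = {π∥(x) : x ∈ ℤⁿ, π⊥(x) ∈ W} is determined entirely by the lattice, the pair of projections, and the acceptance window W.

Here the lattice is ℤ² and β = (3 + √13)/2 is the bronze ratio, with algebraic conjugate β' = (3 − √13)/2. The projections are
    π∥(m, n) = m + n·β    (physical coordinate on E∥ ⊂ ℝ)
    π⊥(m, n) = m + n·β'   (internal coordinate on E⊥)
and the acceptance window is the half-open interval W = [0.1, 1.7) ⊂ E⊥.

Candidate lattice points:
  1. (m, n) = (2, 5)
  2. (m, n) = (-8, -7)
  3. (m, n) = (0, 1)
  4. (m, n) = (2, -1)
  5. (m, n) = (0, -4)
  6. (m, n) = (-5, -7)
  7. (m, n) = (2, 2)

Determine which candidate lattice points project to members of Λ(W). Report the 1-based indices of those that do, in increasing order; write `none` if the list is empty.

Compute β' = (3−√13)/2 = -0.30278, so π⊥(m,n) = m -0.30278·n.
candidate 1: (m,n)=(2,5) → π∥ = 2+5·β ≈ 18.51388, π⊥ = 2+5·β' ≈ 0.48612 ∈ [0.1, 1.7) ⇒ IN Λ
candidate 2: (m,n)=(-8,-7) → π∥ = -8-7·β ≈ -31.11943, π⊥ = -8-7·β' ≈ -5.88057 ∉ [0.1, 1.7) ⇒ out
candidate 3: (m,n)=(0,1) → π∥ = 0+1·β ≈ 3.30278, π⊥ = 0+1·β' ≈ -0.30278 ∉ [0.1, 1.7) ⇒ out
candidate 4: (m,n)=(2,-1) → π∥ = 2-1·β ≈ -1.30278, π⊥ = 2-1·β' ≈ 2.30278 ∉ [0.1, 1.7) ⇒ out
candidate 5: (m,n)=(0,-4) → π∥ = 0-4·β ≈ -13.21110, π⊥ = 0-4·β' ≈ 1.21110 ∈ [0.1, 1.7) ⇒ IN Λ
candidate 6: (m,n)=(-5,-7) → π∥ = -5-7·β ≈ -28.11943, π⊥ = -5-7·β' ≈ -2.88057 ∉ [0.1, 1.7) ⇒ out
candidate 7: (m,n)=(2,2) → π∥ = 2+2·β ≈ 8.60555, π⊥ = 2+2·β' ≈ 1.39445 ∈ [0.1, 1.7) ⇒ IN Λ

1, 5, 7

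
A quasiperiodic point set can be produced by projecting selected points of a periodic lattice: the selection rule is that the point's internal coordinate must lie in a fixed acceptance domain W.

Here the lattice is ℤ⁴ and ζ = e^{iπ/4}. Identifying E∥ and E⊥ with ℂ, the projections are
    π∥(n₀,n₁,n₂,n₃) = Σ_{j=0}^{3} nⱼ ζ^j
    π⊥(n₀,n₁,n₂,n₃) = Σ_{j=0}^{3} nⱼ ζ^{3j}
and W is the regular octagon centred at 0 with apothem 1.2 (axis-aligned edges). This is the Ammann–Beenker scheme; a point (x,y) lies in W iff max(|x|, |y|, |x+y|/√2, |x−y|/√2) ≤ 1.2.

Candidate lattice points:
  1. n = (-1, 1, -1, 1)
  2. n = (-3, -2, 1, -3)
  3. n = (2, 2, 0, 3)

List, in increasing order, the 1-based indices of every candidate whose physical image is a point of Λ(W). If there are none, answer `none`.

none

π⊥(n) = n₀ + n₁ζ³ + n₂ζ⁶ + n₃ζ⁹ where ζ = e^{iπ/4}.
candidate 1: n = (-1, 1, -1, 1) → π⊥ ≈ (-1.000000, +2.414214); max(|x|,|y|,|x±y|/√2) = 2.414214 > 1.2 ⇒ ∉ W
candidate 2: n = (-3, -2, 1, -3) → π⊥ ≈ (-3.707107, -4.535534); max(|x|,|y|,|x±y|/√2) = 5.828427 > 1.2 ⇒ ∉ W
candidate 3: n = (2, 2, 0, 3) → π⊥ ≈ (+2.707107, +3.535534); max(|x|,|y|,|x±y|/√2) = 4.414214 > 1.2 ⇒ ∉ W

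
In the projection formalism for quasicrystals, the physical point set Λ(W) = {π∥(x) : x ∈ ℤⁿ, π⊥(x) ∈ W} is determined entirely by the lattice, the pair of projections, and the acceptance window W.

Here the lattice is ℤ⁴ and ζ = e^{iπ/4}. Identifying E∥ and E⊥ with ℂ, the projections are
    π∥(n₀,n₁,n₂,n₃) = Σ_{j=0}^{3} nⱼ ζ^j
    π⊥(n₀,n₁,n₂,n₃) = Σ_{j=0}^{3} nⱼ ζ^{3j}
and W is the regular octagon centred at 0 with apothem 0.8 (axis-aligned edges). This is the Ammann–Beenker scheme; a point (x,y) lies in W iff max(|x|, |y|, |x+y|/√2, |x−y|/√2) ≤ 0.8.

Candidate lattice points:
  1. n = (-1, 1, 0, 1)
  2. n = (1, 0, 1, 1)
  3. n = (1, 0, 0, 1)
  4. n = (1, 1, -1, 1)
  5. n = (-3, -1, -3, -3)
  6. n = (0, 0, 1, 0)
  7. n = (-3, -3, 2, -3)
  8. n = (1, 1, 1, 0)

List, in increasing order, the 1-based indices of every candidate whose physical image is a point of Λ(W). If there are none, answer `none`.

Internal map: ζ^{3j} for j=0..3 gives (1,0), (−√2/2,√2/2), (0,−1), (√2/2,√2/2).
candidate 1: n = (-1, 1, 0, 1) → π⊥ ≈ (-1.00000, +1.41421); max(|x|,|y|,|x±y|/√2) = 1.70711 > 0.8 ⇒ ∉ W
candidate 2: n = (1, 0, 1, 1) → π⊥ ≈ (+1.70711, -0.29289); max(|x|,|y|,|x±y|/√2) = 1.70711 > 0.8 ⇒ ∉ W
candidate 3: n = (1, 0, 0, 1) → π⊥ ≈ (+1.70711, +0.70711); max(|x|,|y|,|x±y|/√2) = 1.70711 > 0.8 ⇒ ∉ W
candidate 4: n = (1, 1, -1, 1) → π⊥ ≈ (+1.00000, +2.41421); max(|x|,|y|,|x±y|/√2) = 2.41421 > 0.8 ⇒ ∉ W
candidate 5: n = (-3, -1, -3, -3) → π⊥ ≈ (-4.41421, +0.17157); max(|x|,|y|,|x±y|/√2) = 4.41421 > 0.8 ⇒ ∉ W
candidate 6: n = (0, 0, 1, 0) → π⊥ ≈ (+0.00000, -1.00000); max(|x|,|y|,|x±y|/√2) = 1.00000 > 0.8 ⇒ ∉ W
candidate 7: n = (-3, -3, 2, -3) → π⊥ ≈ (-3.00000, -6.24264); max(|x|,|y|,|x±y|/√2) = 6.53553 > 0.8 ⇒ ∉ W
candidate 8: n = (1, 1, 1, 0) → π⊥ ≈ (+0.29289, -0.29289); max(|x|,|y|,|x±y|/√2) = 0.41421 ≤ 0.8 ⇒ ∈ W

8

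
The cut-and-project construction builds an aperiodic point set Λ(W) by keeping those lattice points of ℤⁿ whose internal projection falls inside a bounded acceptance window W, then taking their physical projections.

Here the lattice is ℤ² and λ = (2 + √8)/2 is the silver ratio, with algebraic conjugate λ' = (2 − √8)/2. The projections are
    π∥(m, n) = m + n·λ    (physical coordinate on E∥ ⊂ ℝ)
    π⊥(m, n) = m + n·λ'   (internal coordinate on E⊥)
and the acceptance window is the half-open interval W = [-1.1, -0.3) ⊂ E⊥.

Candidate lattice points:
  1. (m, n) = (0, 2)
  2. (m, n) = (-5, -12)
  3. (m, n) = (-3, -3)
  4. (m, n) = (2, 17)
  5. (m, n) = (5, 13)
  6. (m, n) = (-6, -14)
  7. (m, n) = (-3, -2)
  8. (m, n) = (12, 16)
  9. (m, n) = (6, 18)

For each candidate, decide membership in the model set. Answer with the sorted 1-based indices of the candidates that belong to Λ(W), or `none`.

1, 5

Numerically λ ≈ 2.4142 and λ' = −1/λ ≈ -0.4142.
[1] lift (0,2): star map gives -0.8284; window check -1.1 ≤ -0.8284 < -0.3 is true → IN Λ
[2] lift (-5,-12): star map gives -0.0294; window check -1.1 ≤ -0.0294 < -0.3 is false → out
[3] lift (-3,-3): star map gives -1.7574; window check -1.1 ≤ -1.7574 < -0.3 is false → out
[4] lift (2,17): star map gives -5.0416; window check -1.1 ≤ -5.0416 < -0.3 is false → out
[5] lift (5,13): star map gives -0.3848; window check -1.1 ≤ -0.3848 < -0.3 is true → IN Λ
[6] lift (-6,-14): star map gives -0.2010; window check -1.1 ≤ -0.2010 < -0.3 is false → out
[7] lift (-3,-2): star map gives -2.1716; window check -1.1 ≤ -2.1716 < -0.3 is false → out
[8] lift (12,16): star map gives 5.3726; window check -1.1 ≤ 5.3726 < -0.3 is false → out
[9] lift (6,18): star map gives -1.4558; window check -1.1 ≤ -1.4558 < -0.3 is false → out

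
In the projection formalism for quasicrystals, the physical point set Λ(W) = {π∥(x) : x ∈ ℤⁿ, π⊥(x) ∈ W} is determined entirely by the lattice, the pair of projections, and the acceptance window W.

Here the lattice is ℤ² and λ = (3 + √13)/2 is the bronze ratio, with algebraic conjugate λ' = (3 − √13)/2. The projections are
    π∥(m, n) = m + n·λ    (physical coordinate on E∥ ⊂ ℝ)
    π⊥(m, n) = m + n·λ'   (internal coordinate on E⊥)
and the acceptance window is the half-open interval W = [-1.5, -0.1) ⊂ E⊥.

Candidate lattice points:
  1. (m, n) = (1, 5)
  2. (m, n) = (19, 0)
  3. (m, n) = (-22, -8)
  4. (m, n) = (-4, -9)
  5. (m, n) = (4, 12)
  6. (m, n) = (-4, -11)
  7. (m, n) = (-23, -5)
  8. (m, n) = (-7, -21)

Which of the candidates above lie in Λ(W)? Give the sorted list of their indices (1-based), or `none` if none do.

Compute λ' = (3−√13)/2 = -0.3028, so π⊥(m,n) = m -0.3028·n.
#1 (1,5): internal coord 1 + (5)·λ' = -0.5139; -0.5139 ∈ [-1.5, -0.1) → IN Λ
#2 (19,0): internal coord 19 + (0)·λ' = +19.0000; +19.0000 ∉ [-1.5, -0.1) → out
#3 (-22,-8): internal coord -22 + (-8)·λ' = -19.5778; -19.5778 ∉ [-1.5, -0.1) → out
#4 (-4,-9): internal coord -4 + (-9)·λ' = -1.2750; -1.2750 ∈ [-1.5, -0.1) → IN Λ
#5 (4,12): internal coord 4 + (12)·λ' = +0.3667; +0.3667 ∉ [-1.5, -0.1) → out
#6 (-4,-11): internal coord -4 + (-11)·λ' = -0.6695; -0.6695 ∈ [-1.5, -0.1) → IN Λ
#7 (-23,-5): internal coord -23 + (-5)·λ' = -21.4861; -21.4861 ∉ [-1.5, -0.1) → out
#8 (-7,-21): internal coord -7 + (-21)·λ' = -0.6417; -0.6417 ∈ [-1.5, -0.1) → IN Λ

1, 4, 6, 8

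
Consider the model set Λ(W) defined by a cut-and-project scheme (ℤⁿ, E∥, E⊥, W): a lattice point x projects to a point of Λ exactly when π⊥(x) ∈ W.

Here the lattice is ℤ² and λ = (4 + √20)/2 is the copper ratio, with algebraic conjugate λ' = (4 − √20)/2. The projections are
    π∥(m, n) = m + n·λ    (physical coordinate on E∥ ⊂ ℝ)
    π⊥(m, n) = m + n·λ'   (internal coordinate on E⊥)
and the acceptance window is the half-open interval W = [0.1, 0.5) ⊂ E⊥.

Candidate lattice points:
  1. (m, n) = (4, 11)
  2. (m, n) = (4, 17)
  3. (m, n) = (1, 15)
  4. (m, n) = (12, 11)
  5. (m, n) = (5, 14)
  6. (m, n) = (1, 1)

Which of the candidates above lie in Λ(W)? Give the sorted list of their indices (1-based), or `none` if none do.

none

Numerically λ ≈ 4.23607 and λ' = −1/λ ≈ -0.23607.
[1] lift (4,11): star map gives 1.40325; window check 0.1 ≤ 1.40325 < 0.5 is false → out
[2] lift (4,17): star map gives -0.01316; window check 0.1 ≤ -0.01316 < 0.5 is false → out
[3] lift (1,15): star map gives -2.54102; window check 0.1 ≤ -2.54102 < 0.5 is false → out
[4] lift (12,11): star map gives 9.40325; window check 0.1 ≤ 9.40325 < 0.5 is false → out
[5] lift (5,14): star map gives 1.69505; window check 0.1 ≤ 1.69505 < 0.5 is false → out
[6] lift (1,1): star map gives 0.76393; window check 0.1 ≤ 0.76393 < 0.5 is false → out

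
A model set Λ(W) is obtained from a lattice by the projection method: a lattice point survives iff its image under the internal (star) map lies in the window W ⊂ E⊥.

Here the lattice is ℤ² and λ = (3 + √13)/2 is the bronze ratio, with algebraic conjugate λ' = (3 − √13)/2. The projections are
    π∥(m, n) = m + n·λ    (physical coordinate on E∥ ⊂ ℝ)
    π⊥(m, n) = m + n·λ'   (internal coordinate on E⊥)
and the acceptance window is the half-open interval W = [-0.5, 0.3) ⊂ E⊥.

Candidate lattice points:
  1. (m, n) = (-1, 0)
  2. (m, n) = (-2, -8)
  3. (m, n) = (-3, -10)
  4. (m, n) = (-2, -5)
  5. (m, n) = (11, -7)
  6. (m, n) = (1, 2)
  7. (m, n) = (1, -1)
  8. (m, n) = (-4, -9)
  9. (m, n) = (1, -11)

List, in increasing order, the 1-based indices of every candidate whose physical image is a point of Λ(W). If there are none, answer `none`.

λ' = (3−√13)/2 ≈ -0.3028.
#1 (-1,0): internal coord -1 + (0)·λ' = -1.0000; -1.0000 ∉ [-0.5, 0.3) → out
#2 (-2,-8): internal coord -2 + (-8)·λ' = +0.4222; +0.4222 ∉ [-0.5, 0.3) → out
#3 (-3,-10): internal coord -3 + (-10)·λ' = +0.0278; +0.0278 ∈ [-0.5, 0.3) → IN Λ
#4 (-2,-5): internal coord -2 + (-5)·λ' = -0.4861; -0.4861 ∈ [-0.5, 0.3) → IN Λ
#5 (11,-7): internal coord 11 + (-7)·λ' = +13.1194; +13.1194 ∉ [-0.5, 0.3) → out
#6 (1,2): internal coord 1 + (2)·λ' = +0.3944; +0.3944 ∉ [-0.5, 0.3) → out
#7 (1,-1): internal coord 1 + (-1)·λ' = +1.3028; +1.3028 ∉ [-0.5, 0.3) → out
#8 (-4,-9): internal coord -4 + (-9)·λ' = -1.2750; -1.2750 ∉ [-0.5, 0.3) → out
#9 (1,-11): internal coord 1 + (-11)·λ' = +4.3305; +4.3305 ∉ [-0.5, 0.3) → out

3, 4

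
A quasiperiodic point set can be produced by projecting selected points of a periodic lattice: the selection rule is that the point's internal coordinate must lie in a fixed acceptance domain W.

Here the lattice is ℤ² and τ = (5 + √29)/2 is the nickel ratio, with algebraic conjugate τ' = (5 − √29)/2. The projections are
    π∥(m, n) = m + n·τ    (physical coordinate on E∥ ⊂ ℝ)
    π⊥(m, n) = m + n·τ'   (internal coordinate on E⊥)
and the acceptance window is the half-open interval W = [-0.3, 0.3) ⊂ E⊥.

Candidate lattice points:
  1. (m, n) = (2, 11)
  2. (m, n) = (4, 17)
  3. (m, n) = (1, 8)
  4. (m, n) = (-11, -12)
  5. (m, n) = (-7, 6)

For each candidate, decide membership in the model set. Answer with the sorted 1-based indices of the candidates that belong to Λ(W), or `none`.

1

τ' = (5−√29)/2 ≈ -0.19258.
[1] lift (2,11): star map gives -0.11841; window check -0.3 ≤ -0.11841 < 0.3 is true → IN Λ
[2] lift (4,17): star map gives 0.72610; window check -0.3 ≤ 0.72610 < 0.3 is false → out
[3] lift (1,8): star map gives -0.54066; window check -0.3 ≤ -0.54066 < 0.3 is false → out
[4] lift (-11,-12): star map gives -8.68901; window check -0.3 ≤ -8.68901 < 0.3 is false → out
[5] lift (-7,6): star map gives -8.15549; window check -0.3 ≤ -8.15549 < 0.3 is false → out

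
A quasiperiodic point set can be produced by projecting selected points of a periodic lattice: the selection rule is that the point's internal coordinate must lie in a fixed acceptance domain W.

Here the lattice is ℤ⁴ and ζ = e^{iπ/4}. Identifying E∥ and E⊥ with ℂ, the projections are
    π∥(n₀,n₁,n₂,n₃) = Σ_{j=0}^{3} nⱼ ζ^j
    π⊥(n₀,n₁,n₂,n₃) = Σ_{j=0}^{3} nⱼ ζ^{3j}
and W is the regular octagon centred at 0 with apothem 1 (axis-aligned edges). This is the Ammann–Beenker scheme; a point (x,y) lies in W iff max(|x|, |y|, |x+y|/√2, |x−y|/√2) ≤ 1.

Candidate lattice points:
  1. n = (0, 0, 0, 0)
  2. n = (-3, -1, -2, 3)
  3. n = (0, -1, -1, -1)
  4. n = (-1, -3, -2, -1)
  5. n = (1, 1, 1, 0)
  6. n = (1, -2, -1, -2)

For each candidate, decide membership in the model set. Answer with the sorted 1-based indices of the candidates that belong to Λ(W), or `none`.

1, 3, 4, 5

Internal map: ζ^{3j} for j=0..3 gives (1,0), (−√2/2,√2/2), (0,−1), (√2/2,√2/2).
#1 (0, 0, 0, 0): internal (0.000000, 0.000000); octagon support 0.000000 vs apothem 1 → ∈ W
#2 (-3, -1, -2, 3): internal (-0.171573, 3.414214); octagon support 3.414214 vs apothem 1 → ∉ W
#3 (0, -1, -1, -1): internal (0.000000, -0.414214); octagon support 0.414214 vs apothem 1 → ∈ W
#4 (-1, -3, -2, -1): internal (0.414214, -0.828427); octagon support 0.878680 vs apothem 1 → ∈ W
#5 (1, 1, 1, 0): internal (0.292893, -0.292893); octagon support 0.414214 vs apothem 1 → ∈ W
#6 (1, -2, -1, -2): internal (1.000000, -1.828427); octagon support 2.000000 vs apothem 1 → ∉ W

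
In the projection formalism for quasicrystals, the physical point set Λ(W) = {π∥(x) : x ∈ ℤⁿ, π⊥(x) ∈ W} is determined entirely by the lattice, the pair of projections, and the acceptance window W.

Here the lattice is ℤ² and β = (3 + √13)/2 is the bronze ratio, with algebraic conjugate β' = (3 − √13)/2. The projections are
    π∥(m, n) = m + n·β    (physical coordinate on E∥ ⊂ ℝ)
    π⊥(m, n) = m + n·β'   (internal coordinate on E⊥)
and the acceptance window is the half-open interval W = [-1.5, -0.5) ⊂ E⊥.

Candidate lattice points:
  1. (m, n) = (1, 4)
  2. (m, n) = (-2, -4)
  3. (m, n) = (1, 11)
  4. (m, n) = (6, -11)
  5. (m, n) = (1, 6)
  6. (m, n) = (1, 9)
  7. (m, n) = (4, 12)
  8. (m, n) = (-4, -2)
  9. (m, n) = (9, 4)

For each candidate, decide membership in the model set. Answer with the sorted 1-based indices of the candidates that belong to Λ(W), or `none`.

2, 5

Compute β' = (3−√13)/2 = -0.30278, so π⊥(m,n) = m -0.30278·n.
[1] lift (1,4): star map gives -0.21110; window check -1.5 ≤ -0.21110 < -0.5 is false → out
[2] lift (-2,-4): star map gives -0.78890; window check -1.5 ≤ -0.78890 < -0.5 is true → IN Λ
[3] lift (1,11): star map gives -2.33053; window check -1.5 ≤ -2.33053 < -0.5 is false → out
[4] lift (6,-11): star map gives 9.33053; window check -1.5 ≤ 9.33053 < -0.5 is false → out
[5] lift (1,6): star map gives -0.81665; window check -1.5 ≤ -0.81665 < -0.5 is true → IN Λ
[6] lift (1,9): star map gives -1.72498; window check -1.5 ≤ -1.72498 < -0.5 is false → out
[7] lift (4,12): star map gives 0.36669; window check -1.5 ≤ 0.36669 < -0.5 is false → out
[8] lift (-4,-2): star map gives -3.39445; window check -1.5 ≤ -3.39445 < -0.5 is false → out
[9] lift (9,4): star map gives 7.78890; window check -1.5 ≤ 7.78890 < -0.5 is false → out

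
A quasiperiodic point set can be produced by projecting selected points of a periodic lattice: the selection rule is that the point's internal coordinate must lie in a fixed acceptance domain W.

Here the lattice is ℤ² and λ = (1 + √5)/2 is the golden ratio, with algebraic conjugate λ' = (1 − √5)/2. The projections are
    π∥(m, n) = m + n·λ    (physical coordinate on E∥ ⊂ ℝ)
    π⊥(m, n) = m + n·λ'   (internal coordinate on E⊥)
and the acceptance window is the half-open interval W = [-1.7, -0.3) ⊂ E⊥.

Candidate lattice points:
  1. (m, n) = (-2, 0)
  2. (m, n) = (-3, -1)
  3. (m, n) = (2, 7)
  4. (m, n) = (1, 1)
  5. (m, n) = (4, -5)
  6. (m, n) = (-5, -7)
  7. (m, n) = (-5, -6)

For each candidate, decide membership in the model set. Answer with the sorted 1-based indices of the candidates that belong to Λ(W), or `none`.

6, 7

Compute λ' = (1−√5)/2 = -0.61803, so π⊥(m,n) = m -0.61803·n.
[1] lift (-2,0): star map gives -2.00000; window check -1.7 ≤ -2.00000 < -0.3 is false → out
[2] lift (-3,-1): star map gives -2.38197; window check -1.7 ≤ -2.38197 < -0.3 is false → out
[3] lift (2,7): star map gives -2.32624; window check -1.7 ≤ -2.32624 < -0.3 is false → out
[4] lift (1,1): star map gives 0.38197; window check -1.7 ≤ 0.38197 < -0.3 is false → out
[5] lift (4,-5): star map gives 7.09017; window check -1.7 ≤ 7.09017 < -0.3 is false → out
[6] lift (-5,-7): star map gives -0.67376; window check -1.7 ≤ -0.67376 < -0.3 is true → IN Λ
[7] lift (-5,-6): star map gives -1.29180; window check -1.7 ≤ -1.29180 < -0.3 is true → IN Λ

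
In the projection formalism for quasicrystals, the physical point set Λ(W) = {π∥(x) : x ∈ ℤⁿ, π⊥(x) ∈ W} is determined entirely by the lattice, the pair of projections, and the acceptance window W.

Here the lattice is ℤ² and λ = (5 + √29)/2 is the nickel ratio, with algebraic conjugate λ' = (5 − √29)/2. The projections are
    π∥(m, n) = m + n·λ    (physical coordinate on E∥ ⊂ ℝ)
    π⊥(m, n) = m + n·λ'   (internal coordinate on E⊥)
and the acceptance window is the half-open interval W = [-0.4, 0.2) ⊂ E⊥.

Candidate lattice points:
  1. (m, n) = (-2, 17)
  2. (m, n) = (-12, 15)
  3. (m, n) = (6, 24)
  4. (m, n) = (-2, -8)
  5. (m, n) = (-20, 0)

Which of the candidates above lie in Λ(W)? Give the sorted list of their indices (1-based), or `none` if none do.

none

Compute λ' = (5−√29)/2 = -0.192582, so π⊥(m,n) = m -0.192582·n.
candidate 1: (m,n)=(-2,17) → π∥ = -2+17·λ ≈ 86.273901, π⊥ = -2+17·λ' ≈ -5.273901 ∉ [-0.4, 0.2) ⇒ out
candidate 2: (m,n)=(-12,15) → π∥ = -12+15·λ ≈ 65.888736, π⊥ = -12+15·λ' ≈ -14.888736 ∉ [-0.4, 0.2) ⇒ out
candidate 3: (m,n)=(6,24) → π∥ = 6+24·λ ≈ 130.621978, π⊥ = 6+24·λ' ≈ 1.378022 ∉ [-0.4, 0.2) ⇒ out
candidate 4: (m,n)=(-2,-8) → π∥ = -2-8·λ ≈ -43.540659, π⊥ = -2-8·λ' ≈ -0.459341 ∉ [-0.4, 0.2) ⇒ out
candidate 5: (m,n)=(-20,0) → π∥ = -20+0·λ ≈ -20.000000, π⊥ = -20+0·λ' ≈ -20.000000 ∉ [-0.4, 0.2) ⇒ out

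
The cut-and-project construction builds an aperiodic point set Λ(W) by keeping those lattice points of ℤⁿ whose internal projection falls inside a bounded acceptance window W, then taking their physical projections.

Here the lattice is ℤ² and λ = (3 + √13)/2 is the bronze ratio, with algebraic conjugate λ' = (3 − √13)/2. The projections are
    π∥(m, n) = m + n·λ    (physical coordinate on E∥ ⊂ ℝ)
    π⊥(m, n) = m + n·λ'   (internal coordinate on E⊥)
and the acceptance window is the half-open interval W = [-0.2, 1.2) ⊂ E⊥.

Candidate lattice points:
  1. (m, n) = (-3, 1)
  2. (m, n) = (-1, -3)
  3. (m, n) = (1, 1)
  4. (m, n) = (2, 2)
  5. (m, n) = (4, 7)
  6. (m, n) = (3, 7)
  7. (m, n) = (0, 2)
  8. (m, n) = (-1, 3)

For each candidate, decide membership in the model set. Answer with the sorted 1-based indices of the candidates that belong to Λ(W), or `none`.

2, 3, 6

Numerically λ ≈ 3.3028 and λ' = −1/λ ≈ -0.3028.
candidate 1: (m,n)=(-3,1) → π∥ = -3+1·λ ≈ 0.3028, π⊥ = -3+1·λ' ≈ -3.3028 ∉ [-0.2, 1.2) ⇒ out
candidate 2: (m,n)=(-1,-3) → π∥ = -1-3·λ ≈ -10.9083, π⊥ = -1-3·λ' ≈ -0.0917 ∈ [-0.2, 1.2) ⇒ IN Λ
candidate 3: (m,n)=(1,1) → π∥ = 1+1·λ ≈ 4.3028, π⊥ = 1+1·λ' ≈ 0.6972 ∈ [-0.2, 1.2) ⇒ IN Λ
candidate 4: (m,n)=(2,2) → π∥ = 2+2·λ ≈ 8.6056, π⊥ = 2+2·λ' ≈ 1.3944 ∉ [-0.2, 1.2) ⇒ out
candidate 5: (m,n)=(4,7) → π∥ = 4+7·λ ≈ 27.1194, π⊥ = 4+7·λ' ≈ 1.8806 ∉ [-0.2, 1.2) ⇒ out
candidate 6: (m,n)=(3,7) → π∥ = 3+7·λ ≈ 26.1194, π⊥ = 3+7·λ' ≈ 0.8806 ∈ [-0.2, 1.2) ⇒ IN Λ
candidate 7: (m,n)=(0,2) → π∥ = 0+2·λ ≈ 6.6056, π⊥ = 0+2·λ' ≈ -0.6056 ∉ [-0.2, 1.2) ⇒ out
candidate 8: (m,n)=(-1,3) → π∥ = -1+3·λ ≈ 8.9083, π⊥ = -1+3·λ' ≈ -1.9083 ∉ [-0.2, 1.2) ⇒ out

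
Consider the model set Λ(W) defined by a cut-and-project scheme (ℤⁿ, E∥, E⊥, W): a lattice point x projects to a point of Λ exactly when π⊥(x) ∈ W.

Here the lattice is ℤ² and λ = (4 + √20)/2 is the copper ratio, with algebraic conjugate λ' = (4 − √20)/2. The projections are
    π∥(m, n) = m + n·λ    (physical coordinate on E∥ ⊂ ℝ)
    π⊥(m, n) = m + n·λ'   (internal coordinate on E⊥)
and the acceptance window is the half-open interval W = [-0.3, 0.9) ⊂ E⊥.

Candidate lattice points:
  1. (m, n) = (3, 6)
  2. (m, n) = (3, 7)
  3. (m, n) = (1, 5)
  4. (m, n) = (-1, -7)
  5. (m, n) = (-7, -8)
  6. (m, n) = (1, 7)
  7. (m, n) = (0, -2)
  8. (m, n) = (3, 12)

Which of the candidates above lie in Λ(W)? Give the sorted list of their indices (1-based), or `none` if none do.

3, 4, 7, 8

Compute λ' = (4−√20)/2 = -0.236068, so π⊥(m,n) = m -0.236068·n.
candidate 1: (m,n)=(3,6) → π∥ = 3+6·λ ≈ 28.416408, π⊥ = 3+6·λ' ≈ 1.583592 ∉ [-0.3, 0.9) ⇒ out
candidate 2: (m,n)=(3,7) → π∥ = 3+7·λ ≈ 32.652476, π⊥ = 3+7·λ' ≈ 1.347524 ∉ [-0.3, 0.9) ⇒ out
candidate 3: (m,n)=(1,5) → π∥ = 1+5·λ ≈ 22.180340, π⊥ = 1+5·λ' ≈ -0.180340 ∈ [-0.3, 0.9) ⇒ IN Λ
candidate 4: (m,n)=(-1,-7) → π∥ = -1-7·λ ≈ -30.652476, π⊥ = -1-7·λ' ≈ 0.652476 ∈ [-0.3, 0.9) ⇒ IN Λ
candidate 5: (m,n)=(-7,-8) → π∥ = -7-8·λ ≈ -40.888544, π⊥ = -7-8·λ' ≈ -5.111456 ∉ [-0.3, 0.9) ⇒ out
candidate 6: (m,n)=(1,7) → π∥ = 1+7·λ ≈ 30.652476, π⊥ = 1+7·λ' ≈ -0.652476 ∉ [-0.3, 0.9) ⇒ out
candidate 7: (m,n)=(0,-2) → π∥ = 0-2·λ ≈ -8.472136, π⊥ = 0-2·λ' ≈ 0.472136 ∈ [-0.3, 0.9) ⇒ IN Λ
candidate 8: (m,n)=(3,12) → π∥ = 3+12·λ ≈ 53.832816, π⊥ = 3+12·λ' ≈ 0.167184 ∈ [-0.3, 0.9) ⇒ IN Λ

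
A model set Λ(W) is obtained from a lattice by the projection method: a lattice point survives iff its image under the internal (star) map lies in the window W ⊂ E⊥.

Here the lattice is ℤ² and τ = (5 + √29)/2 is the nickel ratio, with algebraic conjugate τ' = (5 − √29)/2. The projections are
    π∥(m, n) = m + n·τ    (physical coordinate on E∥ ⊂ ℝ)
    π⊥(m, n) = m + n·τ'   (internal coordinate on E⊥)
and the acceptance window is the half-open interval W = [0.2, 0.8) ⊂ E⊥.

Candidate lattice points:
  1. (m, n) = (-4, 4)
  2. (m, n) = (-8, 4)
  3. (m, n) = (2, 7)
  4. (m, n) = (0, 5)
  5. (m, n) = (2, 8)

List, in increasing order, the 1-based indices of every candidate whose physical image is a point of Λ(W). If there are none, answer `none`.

Compute τ' = (5−√29)/2 = -0.19258, so π⊥(m,n) = m -0.19258·n.
#1 (-4,4): internal coord -4 + (4)·τ' = -4.77033; -4.77033 ∉ [0.2, 0.8) → out
#2 (-8,4): internal coord -8 + (4)·τ' = -8.77033; -8.77033 ∉ [0.2, 0.8) → out
#3 (2,7): internal coord 2 + (7)·τ' = +0.65192; +0.65192 ∈ [0.2, 0.8) → IN Λ
#4 (0,5): internal coord 0 + (5)·τ' = -0.96291; -0.96291 ∉ [0.2, 0.8) → out
#5 (2,8): internal coord 2 + (8)·τ' = +0.45934; +0.45934 ∈ [0.2, 0.8) → IN Λ

3, 5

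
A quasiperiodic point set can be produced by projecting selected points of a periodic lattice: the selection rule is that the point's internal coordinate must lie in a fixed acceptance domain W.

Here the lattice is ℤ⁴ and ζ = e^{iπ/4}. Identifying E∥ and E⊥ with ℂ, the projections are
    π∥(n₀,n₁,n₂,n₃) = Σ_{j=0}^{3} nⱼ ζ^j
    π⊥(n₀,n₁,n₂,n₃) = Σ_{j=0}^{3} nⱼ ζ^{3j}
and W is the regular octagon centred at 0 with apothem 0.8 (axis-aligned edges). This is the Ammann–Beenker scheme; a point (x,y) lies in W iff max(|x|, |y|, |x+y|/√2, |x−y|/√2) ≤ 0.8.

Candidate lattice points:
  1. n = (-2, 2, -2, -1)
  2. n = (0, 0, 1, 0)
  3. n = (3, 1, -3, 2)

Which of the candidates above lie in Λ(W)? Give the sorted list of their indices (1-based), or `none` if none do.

Internal map: ζ^{3j} for j=0..3 gives (1,0), (−√2/2,√2/2), (0,−1), (√2/2,√2/2).
#1 (-2, 2, -2, -1): internal (-4.12132, 2.70711); octagon support 4.82843 vs apothem 0.8 → ∉ W
#2 (0, 0, 1, 0): internal (0.00000, -1.00000); octagon support 1.00000 vs apothem 0.8 → ∉ W
#3 (3, 1, -3, 2): internal (3.70711, 5.12132); octagon support 6.24264 vs apothem 0.8 → ∉ W

none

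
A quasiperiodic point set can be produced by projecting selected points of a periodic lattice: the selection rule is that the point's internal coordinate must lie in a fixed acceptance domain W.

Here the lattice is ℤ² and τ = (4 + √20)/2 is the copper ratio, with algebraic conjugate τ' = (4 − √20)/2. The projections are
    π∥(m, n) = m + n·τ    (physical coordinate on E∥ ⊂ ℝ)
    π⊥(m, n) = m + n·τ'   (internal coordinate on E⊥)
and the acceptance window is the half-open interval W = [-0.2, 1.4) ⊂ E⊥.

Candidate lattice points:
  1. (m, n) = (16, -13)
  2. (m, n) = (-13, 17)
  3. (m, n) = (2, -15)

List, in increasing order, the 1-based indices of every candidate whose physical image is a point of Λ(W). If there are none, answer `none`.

none

τ' = (4−√20)/2 ≈ -0.23607.
[1] lift (16,-13): star map gives 19.06888; window check -0.2 ≤ 19.06888 < 1.4 is false → out
[2] lift (-13,17): star map gives -17.01316; window check -0.2 ≤ -17.01316 < 1.4 is false → out
[3] lift (2,-15): star map gives 5.54102; window check -0.2 ≤ 5.54102 < 1.4 is false → out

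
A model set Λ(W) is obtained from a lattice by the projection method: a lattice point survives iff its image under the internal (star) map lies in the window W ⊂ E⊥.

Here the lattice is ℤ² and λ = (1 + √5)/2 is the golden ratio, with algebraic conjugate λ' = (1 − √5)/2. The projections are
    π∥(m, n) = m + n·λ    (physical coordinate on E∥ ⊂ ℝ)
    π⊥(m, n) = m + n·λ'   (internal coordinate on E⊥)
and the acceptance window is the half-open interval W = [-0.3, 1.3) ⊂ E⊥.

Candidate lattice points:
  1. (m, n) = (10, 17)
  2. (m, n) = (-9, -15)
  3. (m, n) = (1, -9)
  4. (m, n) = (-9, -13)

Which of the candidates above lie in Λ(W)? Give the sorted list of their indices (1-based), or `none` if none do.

λ' = (1−√5)/2 ≈ -0.6180.
candidate 1: (m,n)=(10,17) → π∥ = 10+17·λ ≈ 37.5066, π⊥ = 10+17·λ' ≈ -0.5066 ∉ [-0.3, 1.3) ⇒ out
candidate 2: (m,n)=(-9,-15) → π∥ = -9-15·λ ≈ -33.2705, π⊥ = -9-15·λ' ≈ 0.2705 ∈ [-0.3, 1.3) ⇒ IN Λ
candidate 3: (m,n)=(1,-9) → π∥ = 1-9·λ ≈ -13.5623, π⊥ = 1-9·λ' ≈ 6.5623 ∉ [-0.3, 1.3) ⇒ out
candidate 4: (m,n)=(-9,-13) → π∥ = -9-13·λ ≈ -30.0344, π⊥ = -9-13·λ' ≈ -0.9656 ∉ [-0.3, 1.3) ⇒ out

2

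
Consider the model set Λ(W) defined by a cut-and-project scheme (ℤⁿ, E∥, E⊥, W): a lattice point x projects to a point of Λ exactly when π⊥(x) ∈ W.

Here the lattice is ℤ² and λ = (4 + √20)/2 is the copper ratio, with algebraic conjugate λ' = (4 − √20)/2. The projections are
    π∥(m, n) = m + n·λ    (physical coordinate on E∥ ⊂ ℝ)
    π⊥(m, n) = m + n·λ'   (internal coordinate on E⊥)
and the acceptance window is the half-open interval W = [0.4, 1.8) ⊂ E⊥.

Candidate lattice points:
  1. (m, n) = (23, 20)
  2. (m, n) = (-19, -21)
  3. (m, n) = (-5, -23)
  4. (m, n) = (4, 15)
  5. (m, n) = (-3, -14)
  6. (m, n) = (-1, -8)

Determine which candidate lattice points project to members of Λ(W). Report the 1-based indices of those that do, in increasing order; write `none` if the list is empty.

3, 4, 6

λ' = (4−√20)/2 ≈ -0.2361.
[1] lift (23,20): star map gives 18.2786; window check 0.4 ≤ 18.2786 < 1.8 is false → out
[2] lift (-19,-21): star map gives -14.0426; window check 0.4 ≤ -14.0426 < 1.8 is false → out
[3] lift (-5,-23): star map gives 0.4296; window check 0.4 ≤ 0.4296 < 1.8 is true → IN Λ
[4] lift (4,15): star map gives 0.4590; window check 0.4 ≤ 0.4590 < 1.8 is true → IN Λ
[5] lift (-3,-14): star map gives 0.3050; window check 0.4 ≤ 0.3050 < 1.8 is false → out
[6] lift (-1,-8): star map gives 0.8885; window check 0.4 ≤ 0.8885 < 1.8 is true → IN Λ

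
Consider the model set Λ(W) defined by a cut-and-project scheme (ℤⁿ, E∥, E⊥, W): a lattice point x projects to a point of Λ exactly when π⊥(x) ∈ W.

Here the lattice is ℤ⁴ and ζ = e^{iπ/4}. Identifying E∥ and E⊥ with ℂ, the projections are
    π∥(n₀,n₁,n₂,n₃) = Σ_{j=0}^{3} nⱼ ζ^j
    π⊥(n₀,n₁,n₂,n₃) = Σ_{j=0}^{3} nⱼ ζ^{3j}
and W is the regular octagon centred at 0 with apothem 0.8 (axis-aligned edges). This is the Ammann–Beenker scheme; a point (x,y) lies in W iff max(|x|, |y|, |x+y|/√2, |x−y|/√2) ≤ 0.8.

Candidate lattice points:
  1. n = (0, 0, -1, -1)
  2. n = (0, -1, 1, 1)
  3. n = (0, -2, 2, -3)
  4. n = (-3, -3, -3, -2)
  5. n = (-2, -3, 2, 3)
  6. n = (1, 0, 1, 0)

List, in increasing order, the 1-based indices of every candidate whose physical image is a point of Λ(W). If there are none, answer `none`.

1

With ζ = e^{iπ/4} the internal vectors are ζ^0,ζ^3,ζ^6,ζ^9.
#1 (0, 0, -1, -1): internal (-0.70711, 0.29289); octagon support 0.70711 vs apothem 0.8 → ∈ W
#2 (0, -1, 1, 1): internal (1.41421, -1.00000); octagon support 1.70711 vs apothem 0.8 → ∉ W
#3 (0, -2, 2, -3): internal (-0.70711, -5.53553); octagon support 5.53553 vs apothem 0.8 → ∉ W
#4 (-3, -3, -3, -2): internal (-2.29289, -0.53553); octagon support 2.29289 vs apothem 0.8 → ∉ W
#5 (-2, -3, 2, 3): internal (2.24264, -2.00000); octagon support 3.00000 vs apothem 0.8 → ∉ W
#6 (1, 0, 1, 0): internal (1.00000, -1.00000); octagon support 1.41421 vs apothem 0.8 → ∉ W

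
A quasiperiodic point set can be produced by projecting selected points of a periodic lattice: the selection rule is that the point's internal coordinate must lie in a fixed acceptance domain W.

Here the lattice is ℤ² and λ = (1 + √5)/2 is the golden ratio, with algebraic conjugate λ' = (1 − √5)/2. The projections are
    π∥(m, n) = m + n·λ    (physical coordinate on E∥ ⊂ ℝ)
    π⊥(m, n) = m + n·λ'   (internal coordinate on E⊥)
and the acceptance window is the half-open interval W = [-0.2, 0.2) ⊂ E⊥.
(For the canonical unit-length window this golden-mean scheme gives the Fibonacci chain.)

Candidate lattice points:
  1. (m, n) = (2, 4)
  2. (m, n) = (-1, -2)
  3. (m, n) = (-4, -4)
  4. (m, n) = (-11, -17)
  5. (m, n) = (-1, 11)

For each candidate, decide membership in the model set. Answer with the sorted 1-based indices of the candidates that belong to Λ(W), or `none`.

none

Numerically λ ≈ 1.6180 and λ' = −1/λ ≈ -0.6180.
#1 (2,4): internal coord 2 + (4)·λ' = -0.4721; -0.4721 ∉ [-0.2, 0.2) → out
#2 (-1,-2): internal coord -1 + (-2)·λ' = +0.2361; +0.2361 ∉ [-0.2, 0.2) → out
#3 (-4,-4): internal coord -4 + (-4)·λ' = -1.5279; -1.5279 ∉ [-0.2, 0.2) → out
#4 (-11,-17): internal coord -11 + (-17)·λ' = -0.4934; -0.4934 ∉ [-0.2, 0.2) → out
#5 (-1,11): internal coord -1 + (11)·λ' = -7.7984; -7.7984 ∉ [-0.2, 0.2) → out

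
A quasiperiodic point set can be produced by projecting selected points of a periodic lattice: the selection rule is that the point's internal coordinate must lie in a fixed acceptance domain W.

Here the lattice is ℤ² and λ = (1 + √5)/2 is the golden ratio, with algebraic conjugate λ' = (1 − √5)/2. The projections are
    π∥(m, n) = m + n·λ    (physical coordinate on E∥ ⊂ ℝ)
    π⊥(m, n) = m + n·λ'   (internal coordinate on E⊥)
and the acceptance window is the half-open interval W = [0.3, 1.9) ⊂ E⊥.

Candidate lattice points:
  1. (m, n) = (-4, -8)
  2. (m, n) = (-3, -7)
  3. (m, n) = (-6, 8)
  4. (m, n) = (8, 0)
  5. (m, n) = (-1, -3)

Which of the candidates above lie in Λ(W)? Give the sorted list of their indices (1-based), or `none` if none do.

1, 2, 5

Compute λ' = (1−√5)/2 = -0.6180, so π⊥(m,n) = m -0.6180·n.
candidate 1: (m,n)=(-4,-8) → π∥ = -4-8·λ ≈ -16.9443, π⊥ = -4-8·λ' ≈ 0.9443 ∈ [0.3, 1.9) ⇒ IN Λ
candidate 2: (m,n)=(-3,-7) → π∥ = -3-7·λ ≈ -14.3262, π⊥ = -3-7·λ' ≈ 1.3262 ∈ [0.3, 1.9) ⇒ IN Λ
candidate 3: (m,n)=(-6,8) → π∥ = -6+8·λ ≈ 6.9443, π⊥ = -6+8·λ' ≈ -10.9443 ∉ [0.3, 1.9) ⇒ out
candidate 4: (m,n)=(8,0) → π∥ = 8+0·λ ≈ 8.0000, π⊥ = 8+0·λ' ≈ 8.0000 ∉ [0.3, 1.9) ⇒ out
candidate 5: (m,n)=(-1,-3) → π∥ = -1-3·λ ≈ -5.8541, π⊥ = -1-3·λ' ≈ 0.8541 ∈ [0.3, 1.9) ⇒ IN Λ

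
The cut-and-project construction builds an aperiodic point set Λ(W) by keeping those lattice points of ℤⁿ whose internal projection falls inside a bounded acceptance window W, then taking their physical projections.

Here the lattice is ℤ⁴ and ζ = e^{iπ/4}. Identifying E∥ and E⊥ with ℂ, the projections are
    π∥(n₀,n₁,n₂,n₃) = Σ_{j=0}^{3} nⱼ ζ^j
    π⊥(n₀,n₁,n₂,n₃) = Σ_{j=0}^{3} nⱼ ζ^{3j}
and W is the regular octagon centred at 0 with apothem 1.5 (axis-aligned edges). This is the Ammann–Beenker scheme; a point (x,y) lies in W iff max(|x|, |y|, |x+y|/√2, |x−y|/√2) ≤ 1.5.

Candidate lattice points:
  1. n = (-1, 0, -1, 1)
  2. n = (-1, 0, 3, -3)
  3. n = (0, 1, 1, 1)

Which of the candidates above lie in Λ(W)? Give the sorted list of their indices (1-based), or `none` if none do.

π⊥(n) = n₀ + n₁ζ³ + n₂ζ⁶ + n₃ζ⁹ where ζ = e^{iπ/4}.
candidate 1: n = (-1, 0, -1, 1) → π⊥ ≈ (-0.292893, +1.707107); max(|x|,|y|,|x±y|/√2) = 1.707107 > 1.5 ⇒ ∉ W
candidate 2: n = (-1, 0, 3, -3) → π⊥ ≈ (-3.121320, -5.121320); max(|x|,|y|,|x±y|/√2) = 5.828427 > 1.5 ⇒ ∉ W
candidate 3: n = (0, 1, 1, 1) → π⊥ ≈ (+0.000000, +0.414214); max(|x|,|y|,|x±y|/√2) = 0.414214 ≤ 1.5 ⇒ ∈ W

3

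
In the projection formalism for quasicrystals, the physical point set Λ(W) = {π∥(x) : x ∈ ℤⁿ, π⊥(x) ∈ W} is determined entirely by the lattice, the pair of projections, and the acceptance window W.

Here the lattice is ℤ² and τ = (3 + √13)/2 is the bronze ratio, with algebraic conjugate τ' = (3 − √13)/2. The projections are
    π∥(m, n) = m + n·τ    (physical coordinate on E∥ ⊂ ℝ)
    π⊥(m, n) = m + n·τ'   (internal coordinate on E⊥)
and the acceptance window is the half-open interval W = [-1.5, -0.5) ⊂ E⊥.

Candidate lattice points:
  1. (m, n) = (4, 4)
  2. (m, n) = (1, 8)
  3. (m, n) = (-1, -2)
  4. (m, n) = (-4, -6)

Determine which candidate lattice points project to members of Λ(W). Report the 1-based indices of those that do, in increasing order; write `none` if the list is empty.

Compute τ' = (3−√13)/2 = -0.302776, so π⊥(m,n) = m -0.302776·n.
#1 (4,4): internal coord 4 + (4)·τ' = +2.788897; +2.788897 ∉ [-1.5, -0.5) → out
#2 (1,8): internal coord 1 + (8)·τ' = -1.422205; -1.422205 ∈ [-1.5, -0.5) → IN Λ
#3 (-1,-2): internal coord -1 + (-2)·τ' = -0.394449; -0.394449 ∉ [-1.5, -0.5) → out
#4 (-4,-6): internal coord -4 + (-6)·τ' = -2.183346; -2.183346 ∉ [-1.5, -0.5) → out

2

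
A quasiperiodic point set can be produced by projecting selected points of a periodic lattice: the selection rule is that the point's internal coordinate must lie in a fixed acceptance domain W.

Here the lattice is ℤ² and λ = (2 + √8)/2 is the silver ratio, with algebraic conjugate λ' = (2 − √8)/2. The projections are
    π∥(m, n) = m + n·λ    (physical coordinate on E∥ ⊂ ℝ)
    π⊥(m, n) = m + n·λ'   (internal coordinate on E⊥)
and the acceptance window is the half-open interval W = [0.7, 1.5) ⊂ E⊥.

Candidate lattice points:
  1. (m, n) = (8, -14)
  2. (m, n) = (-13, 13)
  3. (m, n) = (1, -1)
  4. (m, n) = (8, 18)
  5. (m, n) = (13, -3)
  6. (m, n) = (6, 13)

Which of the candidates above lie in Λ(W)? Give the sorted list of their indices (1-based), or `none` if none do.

3

Numerically λ ≈ 2.4142 and λ' = −1/λ ≈ -0.4142.
candidate 1: (m,n)=(8,-14) → π∥ = 8-14·λ ≈ -25.7990, π⊥ = 8-14·λ' ≈ 13.7990 ∉ [0.7, 1.5) ⇒ out
candidate 2: (m,n)=(-13,13) → π∥ = -13+13·λ ≈ 18.3848, π⊥ = -13+13·λ' ≈ -18.3848 ∉ [0.7, 1.5) ⇒ out
candidate 3: (m,n)=(1,-1) → π∥ = 1-1·λ ≈ -1.4142, π⊥ = 1-1·λ' ≈ 1.4142 ∈ [0.7, 1.5) ⇒ IN Λ
candidate 4: (m,n)=(8,18) → π∥ = 8+18·λ ≈ 51.4558, π⊥ = 8+18·λ' ≈ 0.5442 ∉ [0.7, 1.5) ⇒ out
candidate 5: (m,n)=(13,-3) → π∥ = 13-3·λ ≈ 5.7574, π⊥ = 13-3·λ' ≈ 14.2426 ∉ [0.7, 1.5) ⇒ out
candidate 6: (m,n)=(6,13) → π∥ = 6+13·λ ≈ 37.3848, π⊥ = 6+13·λ' ≈ 0.6152 ∉ [0.7, 1.5) ⇒ out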